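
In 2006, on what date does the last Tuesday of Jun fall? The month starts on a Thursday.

Jun 2006 begins on a Thursday, so the first Tuesday is Jun 6 (5 days later).
Jun 2006 has 30 days. Adding weeks: 6, 13, 20, 27 — the last one ≤ 30 is the 27th.

Jun 27, 2006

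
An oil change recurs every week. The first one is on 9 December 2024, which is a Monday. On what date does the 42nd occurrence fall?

22 September 2025

The 42nd occurrence is 41 intervals after the first: 41 × 7 = 287 days after 9 December 2024.
December has 31 days — 22 days to the end of December leaves 265.
January has 31 days (234 left).
February has 28 days (206 left).
March has 31 days (175 left).
April has 30 days (145 left).
May has 31 days (114 left).
June has 30 days (84 left).
July has 31 days (53 left).
August has 31 days (22 left).
22 days into September → 22 September 2025.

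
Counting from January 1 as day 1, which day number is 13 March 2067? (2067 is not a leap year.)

72

Days in months before March: 31 + 28 = 59.
Plus 13 days into March → day 72.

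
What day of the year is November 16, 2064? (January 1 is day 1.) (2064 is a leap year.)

Days in months before November: 31 + 29 + 31 + 30 + 31 + 30 + 31 + 31 + 30 + 31 = 305.
Plus 16 days into November → day 321.

321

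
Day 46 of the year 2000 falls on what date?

January has 31 days (46 − 31 = 15 remain).
15 into February → February 15.

2000-02-15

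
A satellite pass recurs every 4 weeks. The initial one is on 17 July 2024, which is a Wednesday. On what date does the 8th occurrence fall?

The 8th occurrence is 7 intervals after the first: 7 × 28 = 196 days after 17 July 2024.
July has 31 days — 14 days to the end of July leaves 182.
August has 31 days (151 left).
September has 30 days (121 left).
October has 31 days (90 left).
November has 30 days (60 left).
December has 31 days (29 left).
29 days into January → 29 January 2025.

29 January 2025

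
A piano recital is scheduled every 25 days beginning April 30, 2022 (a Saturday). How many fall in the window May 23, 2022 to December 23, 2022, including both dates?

Occurrences land 25·i days after April 30, 2022 for i = 0, 1, 2, …
May 23, 2022 is 23 days after the start; 23 ÷ 25 = 0 remainder 23; since the remainder is 23, round up to i = 1. First occurrence in the window: #2 on May 25, 2022 (1×25 = 25 days in).
December 23, 2022 is 237 days after the start; 237 ÷ 25 = 9 remainder 12. Last occurrence in the window: #10 on December 11, 2022.
Occurrences #2 through #10: 9 in total.

9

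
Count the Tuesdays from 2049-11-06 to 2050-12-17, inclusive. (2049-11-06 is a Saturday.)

58

2049-11-06 is a Saturday; the first Tuesday on or after it is 2049-11-09 (3 days later).
From 2049-11-09 to 2050-12-17: 52 + 351 = 403 days (rest of 2049, to 2050-12-17 in 2050).
403 ÷ 7 = 57 full weeks with remainder 4, so 57 more Tuesdays after the first → 58.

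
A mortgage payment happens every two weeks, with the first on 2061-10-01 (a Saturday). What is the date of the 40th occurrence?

The 40th occurrence is 39 intervals after the first: 39 × 14 = 546 days after 2061-10-01.
October has 31 days — 30 days to the end of October leaves 516.
From end of October to end of 2061 is 61 days (455 left).
2062 has 365 days (90 left).
January has 31 days (59 left).
February has 28 days (31 left).
31 days into March → 2063-03-31.

2063-03-31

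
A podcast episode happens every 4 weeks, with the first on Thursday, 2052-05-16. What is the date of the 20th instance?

2053-10-30

The 20th occurrence is 19 intervals after the first: 19 × 28 = 532 days after 2052-05-16.
May has 31 days — 15 days to the end of May leaves 517.
From end of May to end of 2052 is 214 days (303 left).
January has 31 days (272 left).
February has 28 days (244 left).
March has 31 days (213 left).
April has 30 days (183 left).
May has 31 days (152 left).
June has 30 days (122 left).
July has 31 days (91 left).
August has 31 days (60 left).
September has 30 days (30 left).
30 days into October → 2053-10-30.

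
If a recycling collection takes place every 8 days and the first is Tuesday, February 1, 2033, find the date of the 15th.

The 15th occurrence is 14 intervals after the first: 14 × 8 = 112 days after February 1, 2033.
February has 28 days — 27 days to the end of February leaves 85.
March has 31 days (54 left).
April has 30 days (24 left).
24 days into May → May 24, 2033.

May 24, 2033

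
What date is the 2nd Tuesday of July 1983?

The first Tuesday of July 1983 is July 5.
The 2nd Tuesday is 1 weeks later: 5 + 7 = 12.

July 12, 1983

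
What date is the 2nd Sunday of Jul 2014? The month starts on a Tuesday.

Jul 2014 begins on a Tuesday, so the first Sunday is Jul 6 (5 days later).
The 2nd Sunday is 1 weeks later: 6 + 7 = 13.

Jul 13, 2014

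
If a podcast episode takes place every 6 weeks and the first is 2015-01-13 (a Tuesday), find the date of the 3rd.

2015-04-07

The 3rd occurrence is 2 intervals after the first: 2 × 42 = 84 days after 2015-01-13.
January has 31 days — 18 days to the end of January leaves 66.
February has 28 days (38 left).
March has 31 days (7 left).
7 days into April → 2015-04-07.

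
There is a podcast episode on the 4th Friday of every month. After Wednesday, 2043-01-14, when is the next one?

January 2043 starts on a Thursday; its first Friday is the 2nd, so the 4th Friday is the 23rd — 2043-01-23.
2043-01-23 is after 2043-01-14, so that is the next one.

2043-01-23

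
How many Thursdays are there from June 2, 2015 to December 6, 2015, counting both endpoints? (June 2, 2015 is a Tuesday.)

June 2, 2015 is a Tuesday; the first Thursday on or after it is June 4, 2015 (2 days later).
From June 4, 2015 to December 6, 2015: 26 + 31 + 31 + 30 + 31 + 30 + 6 = 185 days (rest of June, July, August, September, October, November, December).
185 ÷ 7 = 26 full weeks with remainder 3, so 26 more Thursdays after the first → 27.

27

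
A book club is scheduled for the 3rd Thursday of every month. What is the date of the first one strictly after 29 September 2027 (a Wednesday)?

21 October 2027

September 2027 starts on a Wednesday; its first Thursday is the 2nd, so the 3rd Thursday is the 16th — 16 September 2027.
That is not after 29 September 2027, so look at October 2027.
October 2027 starts on a Friday; its first Thursday is the 7th, so the 3rd Thursday is the 21st — 21 October 2027.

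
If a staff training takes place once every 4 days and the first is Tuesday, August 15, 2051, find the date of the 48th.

February 19, 2052

The 48th occurrence is 47 intervals after the first: 47 × 4 = 188 days after August 15, 2051.
August has 31 days — 16 days to the end of August leaves 172.
September has 30 days (142 left).
October has 31 days (111 left).
November has 30 days (81 left).
December has 31 days (50 left).
January has 31 days (19 left).
19 days into February → February 19, 2052.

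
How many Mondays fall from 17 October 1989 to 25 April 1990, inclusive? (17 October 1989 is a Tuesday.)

17 October 1989 is a Tuesday; the first Monday on or after it is 23 October 1989 (6 days later).
From 23 October 1989 to 25 April 1990: 8 + 30 + 31 + 31 + 28 + 31 + 25 = 184 days (rest of October, November, December, January, February, March, April).
184 ÷ 7 = 26 full weeks with remainder 2, so 26 more Mondays after the first → 27.

27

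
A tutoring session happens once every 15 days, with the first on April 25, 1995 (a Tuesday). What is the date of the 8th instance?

August 8, 1995

The 8th occurrence is 7 intervals after the first: 7 × 15 = 105 days after April 25, 1995.
April has 30 days — 5 days to the end of April leaves 100.
May has 31 days (69 left).
June has 30 days (39 left).
July has 31 days (8 left).
8 days into August → August 8, 1995.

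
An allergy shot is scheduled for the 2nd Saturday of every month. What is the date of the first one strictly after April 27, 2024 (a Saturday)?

April 2024 starts on a Monday; its first Saturday is the 6th, so the 2nd Saturday is the 13th — April 13, 2024.
That is not after April 27, 2024, so look at May 2024.
May 2024 starts on a Wednesday; its first Saturday is the 4th, so the 2nd Saturday is the 11th — May 11, 2024.

May 11, 2024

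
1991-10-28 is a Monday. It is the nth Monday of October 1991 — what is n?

Day 28 falls in week ⌈28/7⌉ of the month.
Days 1–7 hold the 1st Monday, 8–14 the 2nd, 15–21 the 3rd, 22–28 the 4th, 29–31 the 5th.
28 is in the range for the 4th.

4th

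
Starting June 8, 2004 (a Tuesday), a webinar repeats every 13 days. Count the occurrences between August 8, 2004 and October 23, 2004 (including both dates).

Occurrences land 13·i days after June 8, 2004 for i = 0, 1, 2, …
August 8, 2004 is 61 days after the start; 61 ÷ 13 = 4 remainder 9; since the remainder is 9, round up to i = 5. First occurrence in the window: #6 on August 12, 2004 (5×13 = 65 days in).
October 23, 2004 is 137 days after the start; 137 ÷ 13 = 10 remainder 7. Last occurrence in the window: #11 on October 16, 2004.
Occurrences #6 through #11: 6 in total.

6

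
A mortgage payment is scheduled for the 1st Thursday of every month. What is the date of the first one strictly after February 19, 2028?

March 2, 2028

February 2028 starts on a Tuesday, so its 1st Thursday is February 3, 2028 (2 days in).
That is not after February 19, 2028, so look at March 2028.
March 2028 starts on a Wednesday, so its 1st Thursday is March 2, 2028 (1 day in).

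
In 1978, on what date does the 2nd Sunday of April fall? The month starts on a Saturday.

April 1978 begins on a Saturday, so the first Sunday is April 2 (1 day later).
The 2nd Sunday is 1 weeks later: 2 + 7 = 9.

April 9, 1978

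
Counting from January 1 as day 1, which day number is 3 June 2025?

Days in months before June: 31 + 28 + 31 + 30 + 31 = 151.
Plus 3 days into June → day 154.

154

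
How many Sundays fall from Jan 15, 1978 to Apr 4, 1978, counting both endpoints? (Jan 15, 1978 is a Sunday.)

12

Jan 15, 1978 is a Sunday; the first Sunday on or after it is Jan 15, 1978.
From Jan 15, 1978 to Apr 4, 1978: 16 + 28 + 31 + 4 = 79 days (rest of Jan, Feb, Mar, Apr).
79 ÷ 7 = 11 full weeks with remainder 2, so 11 more Sundays after the first → 12.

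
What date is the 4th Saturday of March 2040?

2040-03-24

The first Saturday of March 2040 is March 3.
The 4th Saturday is 3 weeks later: 3 + 21 = 24.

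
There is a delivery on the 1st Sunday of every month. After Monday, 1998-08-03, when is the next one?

August 1998 starts on a Saturday, so its 1st Sunday is 1998-08-02 (1 day in).
That is not after 1998-08-03, so look at September 1998.
September 1998 starts on a Tuesday, so its 1st Sunday is 1998-09-06 (5 days in).

1998-09-06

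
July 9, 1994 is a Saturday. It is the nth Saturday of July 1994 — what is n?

2nd

Day 9 falls in week ⌈9/7⌉ of the month.
Days 1–7 hold the 1st Saturday, 8–14 the 2nd, 15–21 the 3rd, 22–28 the 4th, 29–31 the 5th.
9 is in the range for the 2nd.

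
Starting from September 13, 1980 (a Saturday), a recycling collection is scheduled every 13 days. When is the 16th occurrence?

The 16th occurrence is 15 intervals after the first: 15 × 13 = 195 days after September 13, 1980.
September has 30 days — 17 days to the end of September leaves 178.
October has 31 days (147 left).
November has 30 days (117 left).
December has 31 days (86 left).
January has 31 days (55 left).
February has 28 days (27 left).
27 days into March → March 27, 1981.

March 27, 1981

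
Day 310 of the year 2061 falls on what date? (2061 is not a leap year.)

January has 31 days (310 − 31 = 279 remain).
February has 28 days (279 − 28 = 251 remain).
March has 31 days (251 − 31 = 220 remain).
April has 30 days (220 − 30 = 190 remain).
May has 31 days (190 − 31 = 159 remain).
June has 30 days (159 − 30 = 129 remain).
July has 31 days (129 − 31 = 98 remain).
August has 31 days (98 − 31 = 67 remain).
September has 30 days (67 − 30 = 37 remain).
October has 31 days (37 − 31 = 6 remain).
6 into November → November 6.

6 November 2061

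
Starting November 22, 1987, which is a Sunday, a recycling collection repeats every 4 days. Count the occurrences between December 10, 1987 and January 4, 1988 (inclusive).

6

Occurrences land 4·i days after November 22, 1987 for i = 0, 1, 2, …
December 10, 1987 is 18 days after the start; 18 ÷ 4 = 4 remainder 2; since the remainder is 2, round up to i = 5. First occurrence in the window: #6 on December 12, 1987 (5×4 = 20 days in).
January 4, 1988 is 43 days after the start; 43 ÷ 4 = 10 remainder 3. Last occurrence in the window: #11 on January 1, 1988.
Occurrences #6 through #11: 6 in total.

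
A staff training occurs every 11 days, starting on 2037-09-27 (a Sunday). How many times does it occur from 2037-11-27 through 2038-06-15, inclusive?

18

Occurrences land 11·i days after 2037-09-27 for i = 0, 1, 2, …
2037-11-27 is 61 days after the start; 61 ÷ 11 = 5 remainder 6; since the remainder is 6, round up to i = 6. First occurrence in the window: #7 on 2037-12-02 (6×11 = 66 days in).
2038-06-15 is 261 days after the start; 261 ÷ 11 = 23 remainder 8. Last occurrence in the window: #24 on 2038-06-07.
Occurrences #7 through #24: 18 in total.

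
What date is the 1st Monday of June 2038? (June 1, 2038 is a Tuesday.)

2038-06-07

June 2038 begins on a Tuesday, so the first Monday is June 7 (6 days later).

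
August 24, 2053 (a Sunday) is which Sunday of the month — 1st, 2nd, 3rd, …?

4th

Day 24 falls in week ⌈24/7⌉ of the month.
Days 1–7 hold the 1st Sunday, 8–14 the 2nd, 15–21 the 3rd, 22–28 the 4th, 29–31 the 5th.
24 is in the range for the 4th.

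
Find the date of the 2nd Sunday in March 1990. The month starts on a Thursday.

March 11, 1990

March 1990 begins on a Thursday, so the first Sunday is March 4 (3 days later).
The 2nd Sunday is 1 weeks later: 4 + 7 = 11.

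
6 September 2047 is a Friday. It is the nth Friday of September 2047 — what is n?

Day 6 falls in week ⌈6/7⌉ of the month.
Days 1–7 hold the 1st Friday, 8–14 the 2nd, 15–21 the 3rd, 22–28 the 4th, 29–31 the 5th.
6 is in the range for the 1st.

1st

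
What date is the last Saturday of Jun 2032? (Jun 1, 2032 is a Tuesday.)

Jun 26, 2032

Jun 2032 begins on a Tuesday, so the first Saturday is Jun 5 (4 days later).
Jun 2032 has 30 days. Adding weeks: 5, 12, 19, 26 — the last one ≤ 30 is the 26th.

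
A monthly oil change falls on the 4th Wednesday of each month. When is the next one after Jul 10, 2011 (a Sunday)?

Jul 2011 starts on a Friday; its first Wednesday is the 6th, so the 4th Wednesday is the 27th — Jul 27, 2011.
Jul 27, 2011 is after Jul 10, 2011, so that is the next one.

Jul 27, 2011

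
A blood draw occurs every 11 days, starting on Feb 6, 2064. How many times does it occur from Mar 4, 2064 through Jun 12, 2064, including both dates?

Occurrences land 11·i days after Feb 6, 2064 for i = 0, 1, 2, …
Mar 4, 2064 is 27 days after the start; 27 ÷ 11 = 2 remainder 5; since the remainder is 5, round up to i = 3. First occurrence in the window: #4 on Mar 10, 2064 (3×11 = 33 days in).
Jun 12, 2064 is 127 days after the start; 127 ÷ 11 = 11 remainder 6. Last occurrence in the window: #12 on Jun 6, 2064.
Occurrences #4 through #12: 9 in total.

9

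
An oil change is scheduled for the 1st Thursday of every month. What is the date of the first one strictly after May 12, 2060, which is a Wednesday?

May 2060 starts on a Saturday, so its 1st Thursday is May 6, 2060 (5 days in).
That is not after May 12, 2060, so look at Jun 2060.
Jun 2060 starts on a Tuesday, so its 1st Thursday is Jun 3, 2060 (2 days in).

Jun 3, 2060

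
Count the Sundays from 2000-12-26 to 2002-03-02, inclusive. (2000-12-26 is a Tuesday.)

2000-12-26 is a Tuesday; the first Sunday on or after it is 2000-12-31 (5 days later).
From 2000-12-31 to 2002-03-02: 0 + 365 + 61 = 426 days (rest of 2000, 2001, to 2002-03-02 in 2002).
426 ÷ 7 = 60 full weeks with remainder 6, so 60 more Sundays after the first → 61.

61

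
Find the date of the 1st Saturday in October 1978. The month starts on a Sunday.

1978-10-07

October 1978 begins on a Sunday, so the first Saturday is October 7 (6 days later).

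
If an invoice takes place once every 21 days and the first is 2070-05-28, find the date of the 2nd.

2070-06-18

The 2nd occurrence is 1 interval after the first: 1 × 21 = 21 days after 2070-05-28.
May has 31 days — 3 days to the end of May leaves 18.
18 days into June → 2070-06-18.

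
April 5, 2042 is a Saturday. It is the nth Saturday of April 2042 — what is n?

Day 5 falls in week ⌈5/7⌉ of the month.
Days 1–7 hold the 1st Saturday, 8–14 the 2nd, 15–21 the 3rd, 22–28 the 4th, 29–31 the 5th.
5 is in the range for the 1st.

1st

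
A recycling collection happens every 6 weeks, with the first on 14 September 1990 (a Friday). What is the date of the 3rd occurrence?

7 December 1990

The 3rd occurrence is 2 intervals after the first: 2 × 42 = 84 days after 14 September 1990.
September has 30 days — 16 days to the end of September leaves 68.
October has 31 days (37 left).
November has 30 days (7 left).
7 days into December → 7 December 1990.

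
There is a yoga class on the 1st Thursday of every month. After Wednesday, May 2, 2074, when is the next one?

May 2074 starts on a Tuesday, so its 1st Thursday is May 3, 2074 (2 days in).
May 3, 2074 is after May 2, 2074, so that is the next one.

May 3, 2074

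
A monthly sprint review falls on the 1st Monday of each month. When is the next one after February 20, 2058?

February 2058 starts on a Friday, so its 1st Monday is February 4, 2058 (3 days in).
That is not after February 20, 2058, so look at March 2058.
March 2058 starts on a Friday, so its 1st Monday is March 4, 2058 (3 days in).

March 4, 2058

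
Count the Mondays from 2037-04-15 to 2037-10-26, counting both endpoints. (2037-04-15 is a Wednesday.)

2037-04-15 is a Wednesday; the first Monday on or after it is 2037-04-20 (5 days later).
From 2037-04-20 to 2037-10-26: 10 + 31 + 30 + 31 + 31 + 30 + 26 = 189 days (rest of April, May, June, July, August, September, October).
189 ÷ 7 = 27 full weeks with remainder 0, so 27 more Mondays after the first → 28.

28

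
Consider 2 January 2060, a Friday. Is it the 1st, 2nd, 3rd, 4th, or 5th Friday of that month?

Day 2 falls in week ⌈2/7⌉ of the month.
Days 1–7 hold the 1st Friday, 8–14 the 2nd, 15–21 the 3rd, 22–28 the 4th, 29–31 the 5th.
2 is in the range for the 1st.

1st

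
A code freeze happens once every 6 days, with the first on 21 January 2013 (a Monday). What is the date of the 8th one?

The 8th occurrence is 7 intervals after the first: 7 × 6 = 42 days after 21 January 2013.
January has 31 days — 10 days to the end of January leaves 32.
February has 28 days (4 left).
4 days into March → 4 March 2013.

4 March 2013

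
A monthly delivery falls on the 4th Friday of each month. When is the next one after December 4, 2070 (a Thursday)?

December 26, 2070

December 2070 starts on a Monday; its first Friday is the 5th, so the 4th Friday is the 26th — December 26, 2070.
December 26, 2070 is after December 4, 2070, so that is the next one.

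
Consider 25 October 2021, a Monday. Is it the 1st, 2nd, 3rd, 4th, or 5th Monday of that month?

4th

Day 25 falls in week ⌈25/7⌉ of the month.
Days 1–7 hold the 1st Monday, 8–14 the 2nd, 15–21 the 3rd, 22–28 the 4th, 29–31 the 5th.
25 is in the range for the 4th.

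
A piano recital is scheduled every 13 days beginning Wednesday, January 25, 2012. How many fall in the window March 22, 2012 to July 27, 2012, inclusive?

Occurrences land 13·i days after January 25, 2012 for i = 0, 1, 2, …
March 22, 2012 is 57 days after the start; 57 ÷ 13 = 4 remainder 5; since the remainder is 5, round up to i = 5. First occurrence in the window: #6 on March 30, 2012 (5×13 = 65 days in).
July 27, 2012 is 184 days after the start; 184 ÷ 13 = 14 remainder 2. Last occurrence in the window: #15 on July 25, 2012.
Occurrences #6 through #15: 10 in total.

10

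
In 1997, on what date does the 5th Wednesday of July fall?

30 July 1997

July 1997 begins on a Tuesday, so the first Wednesday is July 2 (1 day later).
The 5th Wednesday is 4 weeks later: 2 + 28 = 30.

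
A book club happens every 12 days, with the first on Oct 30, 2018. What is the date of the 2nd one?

The 2nd occurrence is 1 interval after the first: 1 × 12 = 12 days after Oct 30, 2018.
Oct has 31 days — 1 day to the end of Oct leaves 11.
11 days into Nov → Nov 11, 2018.

Nov 11, 2018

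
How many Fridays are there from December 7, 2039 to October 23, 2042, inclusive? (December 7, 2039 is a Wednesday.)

150

December 7, 2039 is a Wednesday; the first Friday on or after it is December 9, 2039 (2 days later).
From December 9, 2039 to October 23, 2042: 22 + 366 + 365 + 296 = 1049 days (rest of 2039, 2040, 2041, to October 23, 2042 in 2042).
1049 ÷ 7 = 149 full weeks with remainder 6, so 149 more Fridays after the first → 150.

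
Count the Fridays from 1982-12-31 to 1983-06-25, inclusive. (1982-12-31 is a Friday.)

1982-12-31 is a Friday; the first Friday on or after it is 1982-12-31.
From 1982-12-31 to 1983-06-25: 0 + 31 + 28 + 31 + 30 + 31 + 25 = 176 days (rest of December, January, February, March, April, May, June).
176 ÷ 7 = 25 full weeks with remainder 1, so 25 more Fridays after the first → 26.

26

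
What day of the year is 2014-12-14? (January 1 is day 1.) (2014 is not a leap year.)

348

Days in months before December: 31 + 28 + 31 + 30 + 31 + 30 + 31 + 31 + 30 + 31 + 30 = 334.
Plus 14 days into December → day 348.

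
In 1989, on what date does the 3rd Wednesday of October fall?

18 October 1989

October 1989 begins on a Sunday, so the first Wednesday is October 4 (3 days later).
The 3rd Wednesday is 2 weeks later: 4 + 14 = 18.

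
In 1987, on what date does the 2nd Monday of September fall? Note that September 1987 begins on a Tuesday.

September 1987 begins on a Tuesday, so the first Monday is September 7 (6 days later).
The 2nd Monday is 1 weeks later: 7 + 7 = 14.

September 14, 1987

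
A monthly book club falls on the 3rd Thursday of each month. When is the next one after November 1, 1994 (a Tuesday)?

November 17, 1994

November 1994 starts on a Tuesday; its first Thursday is the 3rd, so the 3rd Thursday is the 17th — November 17, 1994.
November 17, 1994 is after November 1, 1994, so that is the next one.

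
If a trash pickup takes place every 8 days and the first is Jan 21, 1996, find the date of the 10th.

The 10th occurrence is 9 intervals after the first: 9 × 8 = 72 days after Jan 21, 1996.
Jan has 31 days — 10 days to the end of Jan leaves 62.
Feb has 29 days (33 left).
Mar has 31 days (2 left).
2 days into Apr → Apr 2, 1996.

Apr 2, 1996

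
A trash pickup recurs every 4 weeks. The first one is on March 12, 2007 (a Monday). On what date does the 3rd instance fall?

The 3rd occurrence is 2 intervals after the first: 2 × 28 = 56 days after March 12, 2007.
March has 31 days — 19 days to the end of March leaves 37.
April has 30 days (7 left).
7 days into May → May 7, 2007.

May 7, 2007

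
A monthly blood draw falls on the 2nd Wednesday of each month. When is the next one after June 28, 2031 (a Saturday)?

June 2031 starts on a Sunday; its first Wednesday is the 4th, so the 2nd Wednesday is the 11th — June 11, 2031.
That is not after June 28, 2031, so look at July 2031.
July 2031 starts on a Tuesday; its first Wednesday is the 2nd, so the 2nd Wednesday is the 9th — July 9, 2031.

July 9, 2031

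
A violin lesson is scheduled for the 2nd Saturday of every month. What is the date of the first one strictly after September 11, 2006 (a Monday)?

September 2006 starts on a Friday; its first Saturday is the 2nd, so the 2nd Saturday is the 9th — September 9, 2006.
That is not after September 11, 2006, so look at October 2006.
October 2006 starts on a Sunday; its first Saturday is the 7th, so the 2nd Saturday is the 14th — October 14, 2006.

October 14, 2006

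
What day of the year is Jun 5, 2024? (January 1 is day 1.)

157

Days in months before Jun: 31 + 29 + 31 + 30 + 31 = 152.
Plus 5 days into Jun → day 157.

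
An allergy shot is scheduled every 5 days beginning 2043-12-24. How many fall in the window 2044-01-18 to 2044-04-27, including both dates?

21

Occurrences land 5·i days after 2043-12-24 for i = 0, 1, 2, …
2044-01-18 is 25 days after the start; 25 ÷ 5 = 5 remainder 0. First occurrence in the window: #6 on 2044-01-18 (5×5 = 25 days in).
2044-04-27 is 125 days after the start; 125 ÷ 5 = 25 remainder 0. Last occurrence in the window: #26 on 2044-04-27.
Occurrences #6 through #26: 21 in total.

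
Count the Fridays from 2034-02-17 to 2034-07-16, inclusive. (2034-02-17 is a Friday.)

2034-02-17 is a Friday; the first Friday on or after it is 2034-02-17.
From 2034-02-17 to 2034-07-16: 11 + 31 + 30 + 31 + 30 + 16 = 149 days (rest of February, March, April, May, June, July).
149 ÷ 7 = 21 full weeks with remainder 2, so 21 more Fridays after the first → 22.

22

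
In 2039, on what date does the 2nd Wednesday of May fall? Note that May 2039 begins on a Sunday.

May 2039 begins on a Sunday, so the first Wednesday is May 4 (3 days later).
The 2nd Wednesday is 1 weeks later: 4 + 7 = 11.

May 11, 2039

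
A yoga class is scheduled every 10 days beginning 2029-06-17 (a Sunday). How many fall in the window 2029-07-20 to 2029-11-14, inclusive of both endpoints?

12

Occurrences land 10·i days after 2029-06-17 for i = 0, 1, 2, …
2029-07-20 is 33 days after the start; 33 ÷ 10 = 3 remainder 3; since the remainder is 3, round up to i = 4. First occurrence in the window: #5 on 2029-07-27 (4×10 = 40 days in).
2029-11-14 is 150 days after the start; 150 ÷ 10 = 15 remainder 0. Last occurrence in the window: #16 on 2029-11-14.
Occurrences #5 through #16: 12 in total.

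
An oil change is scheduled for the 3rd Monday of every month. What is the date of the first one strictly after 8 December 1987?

December 1987 starts on a Tuesday; its first Monday is the 7th, so the 3rd Monday is the 21st — 21 December 1987.
21 December 1987 is after 8 December 1987, so that is the next one.

21 December 1987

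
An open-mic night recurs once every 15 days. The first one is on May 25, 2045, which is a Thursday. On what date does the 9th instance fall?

Sep 22, 2045

The 9th occurrence is 8 intervals after the first: 8 × 15 = 120 days after May 25, 2045.
May has 31 days — 6 days to the end of May leaves 114.
Jun has 30 days (84 left).
Jul has 31 days (53 left).
Aug has 31 days (22 left).
22 days into Sep → Sep 22, 2045.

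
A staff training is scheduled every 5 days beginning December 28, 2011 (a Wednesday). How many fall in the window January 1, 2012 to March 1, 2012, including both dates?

12

Occurrences land 5·i days after December 28, 2011 for i = 0, 1, 2, …
January 1, 2012 is 4 days after the start; 4 ÷ 5 = 0 remainder 4; since the remainder is 4, round up to i = 1. First occurrence in the window: #2 on January 2, 2012 (1×5 = 5 days in).
March 1, 2012 is 64 days after the start; 64 ÷ 5 = 12 remainder 4. Last occurrence in the window: #13 on February 26, 2012.
Occurrences #2 through #13: 12 in total.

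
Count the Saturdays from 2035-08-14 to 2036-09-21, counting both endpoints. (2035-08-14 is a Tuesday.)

58

2035-08-14 is a Tuesday; the first Saturday on or after it is 2035-08-18 (4 days later).
From 2035-08-18 to 2036-09-21: 135 + 265 = 400 days (rest of 2035, to 2036-09-21 in 2036).
400 ÷ 7 = 57 full weeks with remainder 1, so 57 more Saturdays after the first → 58.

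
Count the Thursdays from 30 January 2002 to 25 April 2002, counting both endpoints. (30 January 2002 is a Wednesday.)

13

30 January 2002 is a Wednesday; the first Thursday on or after it is 31 January 2002 (1 day later).
From 31 January 2002 to 25 April 2002: 0 + 28 + 31 + 25 = 84 days (rest of January, February, March, April).
84 ÷ 7 = 12 full weeks with remainder 0, so 12 more Thursdays after the first → 13.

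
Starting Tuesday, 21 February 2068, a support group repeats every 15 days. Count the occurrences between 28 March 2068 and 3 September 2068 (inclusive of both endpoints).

11

Occurrences land 15·i days after 21 February 2068 for i = 0, 1, 2, …
28 March 2068 is 36 days after the start; 36 ÷ 15 = 2 remainder 6; since the remainder is 6, round up to i = 3. First occurrence in the window: #4 on 6 April 2068 (3×15 = 45 days in).
3 September 2068 is 195 days after the start; 195 ÷ 15 = 13 remainder 0. Last occurrence in the window: #14 on 3 September 2068.
Occurrences #4 through #14: 11 in total.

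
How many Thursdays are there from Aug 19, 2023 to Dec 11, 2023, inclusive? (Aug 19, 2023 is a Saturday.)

Aug 19, 2023 is a Saturday; the first Thursday on or after it is Aug 24, 2023 (5 days later).
From Aug 24, 2023 to Dec 11, 2023: 7 + 30 + 31 + 30 + 11 = 109 days (rest of Aug, Sep, Oct, Nov, Dec).
109 ÷ 7 = 15 full weeks with remainder 4, so 15 more Thursdays after the first → 16.

16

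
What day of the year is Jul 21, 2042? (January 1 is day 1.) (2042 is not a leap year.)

202

Days in months before Jul: 31 + 28 + 31 + 30 + 31 + 30 = 181.
Plus 21 days into Jul → day 202.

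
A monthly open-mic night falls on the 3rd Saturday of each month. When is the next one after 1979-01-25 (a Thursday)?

1979-02-17

January 1979 starts on a Monday; its first Saturday is the 6th, so the 3rd Saturday is the 20th — 1979-01-20.
That is not after 1979-01-25, so look at February 1979.
February 1979 starts on a Thursday; its first Saturday is the 3rd, so the 3rd Saturday is the 17th — 1979-02-17.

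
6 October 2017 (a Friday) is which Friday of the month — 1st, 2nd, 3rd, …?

1st

Day 6 falls in week ⌈6/7⌉ of the month.
Days 1–7 hold the 1st Friday, 8–14 the 2nd, 15–21 the 3rd, 22–28 the 4th, 29–31 the 5th.
6 is in the range for the 1st.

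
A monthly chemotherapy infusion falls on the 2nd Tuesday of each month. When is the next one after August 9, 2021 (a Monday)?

August 2021 starts on a Sunday; its first Tuesday is the 3rd, so the 2nd Tuesday is the 10th — August 10, 2021.
August 10, 2021 is after August 9, 2021, so that is the next one.

August 10, 2021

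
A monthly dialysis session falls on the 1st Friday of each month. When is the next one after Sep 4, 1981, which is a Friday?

Sep 1981 starts on a Tuesday, so its 1st Friday is Sep 4, 1981 (3 days in).
That is not after Sep 4, 1981, so look at Oct 1981.
Oct 1981 starts on a Thursday, so its 1st Friday is Oct 2, 1981 (1 day in).

Oct 2, 1981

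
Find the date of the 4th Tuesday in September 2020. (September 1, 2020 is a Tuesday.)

September 2020 begins on a Tuesday, so the first Tuesday is September 1.
The 4th Tuesday is 3 weeks later: 1 + 21 = 22.

22 September 2020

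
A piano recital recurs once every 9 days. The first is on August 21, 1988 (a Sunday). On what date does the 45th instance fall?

The 45th occurrence is 44 intervals after the first: 44 × 9 = 396 days after August 21, 1988.
August has 31 days — 10 days to the end of August leaves 386.
September has 30 days (356 left).
October has 31 days (325 left).
November has 30 days (295 left).
December has 31 days (264 left).
January has 31 days (233 left).
February has 28 days (205 left).
March has 31 days (174 left).
April has 30 days (144 left).
May has 31 days (113 left).
June has 30 days (83 left).
July has 31 days (52 left).
August has 31 days (21 left).
21 days into September → September 21, 1989.

September 21, 1989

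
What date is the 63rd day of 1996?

3 March 1996

January has 31 days (63 − 31 = 32 remain).
February has 29 days (32 − 29 = 3 remain).
3 into March → March 3.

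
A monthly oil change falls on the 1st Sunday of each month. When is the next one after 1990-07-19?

1990-08-05

July 1990 starts on a Sunday, so its 1st Sunday is 1990-07-01.
That is not after 1990-07-19, so look at August 1990.
August 1990 starts on a Wednesday, so its 1st Sunday is 1990-08-05 (4 days in).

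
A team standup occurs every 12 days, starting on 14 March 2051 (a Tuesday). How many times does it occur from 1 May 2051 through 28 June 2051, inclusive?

5

Occurrences land 12·i days after 14 March 2051 for i = 0, 1, 2, …
1 May 2051 is 48 days after the start; 48 ÷ 12 = 4 remainder 0. First occurrence in the window: #5 on 1 May 2051 (4×12 = 48 days in).
28 June 2051 is 106 days after the start; 106 ÷ 12 = 8 remainder 10. Last occurrence in the window: #9 on 18 June 2051.
Occurrences #5 through #9: 5 in total.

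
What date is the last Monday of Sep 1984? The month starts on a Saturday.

Sep 24, 1984

Sep 1984 begins on a Saturday, so the first Monday is Sep 3 (2 days later).
Sep 1984 has 30 days. Adding weeks: 3, 10, 17, 24 — the last one ≤ 30 is the 24th.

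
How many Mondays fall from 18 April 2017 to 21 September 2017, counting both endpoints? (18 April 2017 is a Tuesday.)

22

18 April 2017 is a Tuesday; the first Monday on or after it is 24 April 2017 (6 days later).
From 24 April 2017 to 21 September 2017: 6 + 31 + 30 + 31 + 31 + 21 = 150 days (rest of April, May, June, July, August, September).
150 ÷ 7 = 21 full weeks with remainder 3, so 21 more Mondays after the first → 22.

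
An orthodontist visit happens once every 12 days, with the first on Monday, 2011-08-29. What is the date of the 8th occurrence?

The 8th occurrence is 7 intervals after the first: 7 × 12 = 84 days after 2011-08-29.
August has 31 days — 2 days to the end of August leaves 82.
September has 30 days (52 left).
October has 31 days (21 left).
21 days into November → 2011-11-21.

2011-11-21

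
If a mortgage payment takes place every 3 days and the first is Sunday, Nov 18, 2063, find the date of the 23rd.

Jan 23, 2064

The 23rd occurrence is 22 intervals after the first: 22 × 3 = 66 days after Nov 18, 2063.
Nov has 30 days — 12 days to the end of Nov leaves 54.
Dec has 31 days (23 left).
23 days into Jan → Jan 23, 2064.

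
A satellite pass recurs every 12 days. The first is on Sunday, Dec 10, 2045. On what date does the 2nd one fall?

Dec 22, 2045

The 2nd occurrence is 1 interval after the first: 1 × 12 = 12 days after Dec 10, 2045.
12 days later is Dec 22, 2045.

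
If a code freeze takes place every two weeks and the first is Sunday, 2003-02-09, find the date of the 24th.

2003-12-28

The 24th occurrence is 23 intervals after the first: 23 × 14 = 322 days after 2003-02-09.
February has 28 days — 19 days to the end of February leaves 303.
March has 31 days (272 left).
April has 30 days (242 left).
May has 31 days (211 left).
June has 30 days (181 left).
July has 31 days (150 left).
August has 31 days (119 left).
September has 30 days (89 left).
October has 31 days (58 left).
November has 30 days (28 left).
28 days into December → 2003-12-28.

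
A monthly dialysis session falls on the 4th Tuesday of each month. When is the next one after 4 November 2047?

26 November 2047

November 2047 starts on a Friday; its first Tuesday is the 5th, so the 4th Tuesday is the 26th — 26 November 2047.
26 November 2047 is after 4 November 2047, so that is the next one.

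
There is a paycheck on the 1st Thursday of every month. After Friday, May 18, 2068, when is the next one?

Jun 7, 2068

May 2068 starts on a Tuesday, so its 1st Thursday is May 3, 2068 (2 days in).
That is not after May 18, 2068, so look at Jun 2068.
Jun 2068 starts on a Friday, so its 1st Thursday is Jun 7, 2068 (6 days in).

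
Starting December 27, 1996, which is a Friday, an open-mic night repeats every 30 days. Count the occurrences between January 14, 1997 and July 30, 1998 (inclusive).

19

Occurrences land 30·i days after December 27, 1996 for i = 0, 1, 2, …
January 14, 1997 is 18 days after the start; 18 ÷ 30 = 0 remainder 18; since the remainder is 18, round up to i = 1. First occurrence in the window: #2 on January 26, 1997 (1×30 = 30 days in).
July 30, 1998 is 580 days after the start; 580 ÷ 30 = 19 remainder 10. Last occurrence in the window: #20 on July 20, 1998.
Occurrences #2 through #20: 19 in total.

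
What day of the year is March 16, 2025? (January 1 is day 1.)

Days in months before March: 31 + 28 = 59.
Plus 16 days into March → day 75.

75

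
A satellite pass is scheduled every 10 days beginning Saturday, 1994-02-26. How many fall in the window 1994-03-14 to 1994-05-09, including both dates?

Occurrences land 10·i days after 1994-02-26 for i = 0, 1, 2, …
1994-03-14 is 16 days after the start; 16 ÷ 10 = 1 remainder 6; since the remainder is 6, round up to i = 2. First occurrence in the window: #3 on 1994-03-18 (2×10 = 20 days in).
1994-05-09 is 72 days after the start; 72 ÷ 10 = 7 remainder 2. Last occurrence in the window: #8 on 1994-05-07.
Occurrences #3 through #8: 6 in total.

6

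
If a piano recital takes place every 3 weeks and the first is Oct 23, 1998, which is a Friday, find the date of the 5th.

Jan 15, 1999

The 5th occurrence is 4 intervals after the first: 4 × 21 = 84 days after Oct 23, 1998.
Oct has 31 days — 8 days to the end of Oct leaves 76.
Nov has 30 days (46 left).
Dec has 31 days (15 left).
15 days into Jan → Jan 15, 1999.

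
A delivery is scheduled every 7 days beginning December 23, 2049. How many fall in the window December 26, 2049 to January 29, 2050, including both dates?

5

Occurrences land 7·i days after December 23, 2049 for i = 0, 1, 2, …
December 26, 2049 is 3 days after the start; 3 ÷ 7 = 0 remainder 3; since the remainder is 3, round up to i = 1. First occurrence in the window: #2 on December 30, 2049 (1×7 = 7 days in).
January 29, 2050 is 37 days after the start; 37 ÷ 7 = 5 remainder 2. Last occurrence in the window: #6 on January 27, 2050.
Occurrences #2 through #6: 5 in total.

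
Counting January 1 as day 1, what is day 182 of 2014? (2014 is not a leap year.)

Jan has 31 days (182 − 31 = 151 remain).
Feb has 28 days (151 − 28 = 123 remain).
Mar has 31 days (123 − 31 = 92 remain).
Apr has 30 days (92 − 30 = 62 remain).
May has 31 days (62 − 31 = 31 remain).
Jun has 30 days (31 − 30 = 1 remain).
1 into Jul → Jul 1.

Jul 1, 2014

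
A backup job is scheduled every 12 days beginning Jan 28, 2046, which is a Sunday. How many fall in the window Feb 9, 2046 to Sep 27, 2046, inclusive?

Occurrences land 12·i days after Jan 28, 2046 for i = 0, 1, 2, …
Feb 9, 2046 is 12 days after the start; 12 ÷ 12 = 1 remainder 0. First occurrence in the window: #2 on Feb 9, 2046 (1×12 = 12 days in).
Sep 27, 2046 is 242 days after the start; 242 ÷ 12 = 20 remainder 2. Last occurrence in the window: #21 on Sep 25, 2046.
Occurrences #2 through #21: 20 in total.

20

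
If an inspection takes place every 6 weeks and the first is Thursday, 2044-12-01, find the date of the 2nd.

The 2nd occurrence is 1 interval after the first: 1 × 42 = 42 days after 2044-12-01.
December has 31 days — 30 days to the end of December leaves 12.
12 days into January → 2045-01-12.

2045-01-12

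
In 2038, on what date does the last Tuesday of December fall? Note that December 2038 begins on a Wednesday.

December 2038 begins on a Wednesday, so the first Tuesday is December 7 (6 days later).
December 2038 has 31 days. Adding weeks: 7, 14, 21, 28 — the last one ≤ 31 is the 28th.

December 28, 2038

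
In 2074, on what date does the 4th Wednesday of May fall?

23 May 2074

The first Wednesday of May 2074 is May 2.
The 4th Wednesday is 3 weeks later: 2 + 21 = 23.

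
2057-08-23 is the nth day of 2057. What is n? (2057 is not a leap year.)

Days in months before August: 31 + 28 + 31 + 30 + 31 + 30 + 31 = 212.
Plus 23 days into August → day 235.

235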